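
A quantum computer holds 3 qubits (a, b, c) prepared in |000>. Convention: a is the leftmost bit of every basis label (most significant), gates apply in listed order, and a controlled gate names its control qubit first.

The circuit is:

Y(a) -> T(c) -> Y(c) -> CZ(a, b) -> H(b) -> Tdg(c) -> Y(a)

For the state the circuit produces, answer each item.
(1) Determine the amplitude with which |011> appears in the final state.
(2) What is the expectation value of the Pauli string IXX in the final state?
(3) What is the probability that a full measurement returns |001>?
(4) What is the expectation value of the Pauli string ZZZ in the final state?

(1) The final state's coefficient on |011> equals sqrt(2)*exp(I*pi/4)/2.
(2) The expectation value of IXX is 0.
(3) A full measurement returns |001> with probability 1/2.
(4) In the final state, ZZZ has expectation 0.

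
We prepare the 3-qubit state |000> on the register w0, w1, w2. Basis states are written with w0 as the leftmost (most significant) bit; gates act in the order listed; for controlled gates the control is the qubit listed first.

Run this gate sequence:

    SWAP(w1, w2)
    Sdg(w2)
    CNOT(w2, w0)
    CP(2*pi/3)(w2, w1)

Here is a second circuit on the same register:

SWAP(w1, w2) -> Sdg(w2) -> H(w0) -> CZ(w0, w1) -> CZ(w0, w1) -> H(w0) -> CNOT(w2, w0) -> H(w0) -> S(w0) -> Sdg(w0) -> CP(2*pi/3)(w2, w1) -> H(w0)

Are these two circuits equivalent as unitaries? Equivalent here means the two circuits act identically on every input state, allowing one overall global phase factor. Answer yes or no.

Yes — the two circuits implement the same unitary up to a global phase.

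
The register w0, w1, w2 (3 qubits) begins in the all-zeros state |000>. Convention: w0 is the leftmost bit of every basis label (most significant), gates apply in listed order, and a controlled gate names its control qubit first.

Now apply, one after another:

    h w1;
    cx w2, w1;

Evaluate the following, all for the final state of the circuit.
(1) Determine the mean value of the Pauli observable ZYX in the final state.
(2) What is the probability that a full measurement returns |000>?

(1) The expectation value of ZYX is 0.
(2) The probability of measuring |000> is 1/2.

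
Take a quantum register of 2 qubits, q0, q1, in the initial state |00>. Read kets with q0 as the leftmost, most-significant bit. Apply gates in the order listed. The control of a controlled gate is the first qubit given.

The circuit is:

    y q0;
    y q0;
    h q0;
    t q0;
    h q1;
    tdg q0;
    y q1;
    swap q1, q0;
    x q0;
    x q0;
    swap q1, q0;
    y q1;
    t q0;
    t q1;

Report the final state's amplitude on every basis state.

The resulting statevector has amplitude 1/2 on |00>, exp(I*pi/4)/2 on |01>, exp(I*pi/4)/2 on |10>, I/2 on |11>. Key observation: steps 6-13 multiply out to the identity, so the circuit reduces to the remaining gates.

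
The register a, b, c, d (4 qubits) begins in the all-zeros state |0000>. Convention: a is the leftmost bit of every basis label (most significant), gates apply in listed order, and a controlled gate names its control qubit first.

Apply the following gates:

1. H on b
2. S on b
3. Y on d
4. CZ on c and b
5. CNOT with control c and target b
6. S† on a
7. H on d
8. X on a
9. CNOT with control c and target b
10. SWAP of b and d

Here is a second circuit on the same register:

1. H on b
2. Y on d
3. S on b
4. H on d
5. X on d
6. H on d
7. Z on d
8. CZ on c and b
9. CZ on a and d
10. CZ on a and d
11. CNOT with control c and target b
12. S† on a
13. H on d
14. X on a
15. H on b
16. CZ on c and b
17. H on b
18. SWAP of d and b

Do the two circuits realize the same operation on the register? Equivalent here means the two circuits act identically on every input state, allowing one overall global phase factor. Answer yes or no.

Yes — the two circuits implement the same unitary up to a global phase.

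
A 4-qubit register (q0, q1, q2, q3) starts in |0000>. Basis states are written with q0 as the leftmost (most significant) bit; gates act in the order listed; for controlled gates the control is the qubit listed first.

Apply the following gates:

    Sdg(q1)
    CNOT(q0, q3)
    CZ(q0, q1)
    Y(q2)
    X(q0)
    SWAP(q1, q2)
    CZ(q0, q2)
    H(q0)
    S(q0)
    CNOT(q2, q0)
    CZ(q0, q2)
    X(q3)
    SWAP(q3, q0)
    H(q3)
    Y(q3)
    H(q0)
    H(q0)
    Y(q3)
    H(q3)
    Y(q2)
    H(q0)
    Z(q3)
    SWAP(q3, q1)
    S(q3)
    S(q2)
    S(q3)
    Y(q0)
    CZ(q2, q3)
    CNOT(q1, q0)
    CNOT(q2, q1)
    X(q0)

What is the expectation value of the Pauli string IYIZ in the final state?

In the final state, IYIZ has expectation 1. Key observation: gates 14-19 undo each other exactly, leaving only the rest of the circuit to track.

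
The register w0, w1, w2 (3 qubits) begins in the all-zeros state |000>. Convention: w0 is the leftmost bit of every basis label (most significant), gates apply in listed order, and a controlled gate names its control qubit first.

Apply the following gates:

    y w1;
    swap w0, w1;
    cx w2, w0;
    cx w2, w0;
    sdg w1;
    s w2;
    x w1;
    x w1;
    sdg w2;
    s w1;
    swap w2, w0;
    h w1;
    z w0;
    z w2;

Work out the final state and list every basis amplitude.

After the circuit, the state carries amplitude -sqrt(2)*I/2 on |001>, -sqrt(2)*I/2 on |011>, and 0 on every other basis state. Key observation: gates 5-10 undo each other exactly, leaving only the rest of the circuit to track.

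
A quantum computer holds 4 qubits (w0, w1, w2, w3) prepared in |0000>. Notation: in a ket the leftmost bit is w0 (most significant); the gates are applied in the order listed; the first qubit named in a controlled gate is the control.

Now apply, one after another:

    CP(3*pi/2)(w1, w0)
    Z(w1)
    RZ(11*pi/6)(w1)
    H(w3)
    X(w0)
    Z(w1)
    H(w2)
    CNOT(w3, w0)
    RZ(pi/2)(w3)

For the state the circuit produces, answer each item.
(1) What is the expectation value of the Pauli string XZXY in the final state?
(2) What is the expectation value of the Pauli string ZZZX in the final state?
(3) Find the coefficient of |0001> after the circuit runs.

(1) The expectation value of XZXY is 1.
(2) The observable ZZZX averages to 0.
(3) The amplitude on |0001> is -exp(I*pi/3)/2.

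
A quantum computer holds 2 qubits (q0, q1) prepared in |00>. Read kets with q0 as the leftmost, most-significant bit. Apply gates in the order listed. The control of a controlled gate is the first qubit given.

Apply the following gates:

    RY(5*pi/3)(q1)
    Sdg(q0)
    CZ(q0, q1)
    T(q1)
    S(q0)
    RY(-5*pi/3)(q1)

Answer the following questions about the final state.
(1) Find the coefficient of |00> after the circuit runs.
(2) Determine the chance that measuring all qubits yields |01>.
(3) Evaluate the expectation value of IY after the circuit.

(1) The amplitude on |00> is 3/4 + exp(I*pi/4)/4.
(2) Outcome |01> occurs with probability 3/8 - 3*sqrt(2)/16.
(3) The expectation value of IY is -sqrt(6)/4.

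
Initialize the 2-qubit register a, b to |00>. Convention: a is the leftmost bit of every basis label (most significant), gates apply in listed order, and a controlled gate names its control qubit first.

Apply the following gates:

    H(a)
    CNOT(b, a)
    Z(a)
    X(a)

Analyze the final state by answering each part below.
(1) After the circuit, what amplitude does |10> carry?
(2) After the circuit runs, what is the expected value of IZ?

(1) |10> carries amplitude sqrt(2)/2 in the final state.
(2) The observable IZ averages to 1.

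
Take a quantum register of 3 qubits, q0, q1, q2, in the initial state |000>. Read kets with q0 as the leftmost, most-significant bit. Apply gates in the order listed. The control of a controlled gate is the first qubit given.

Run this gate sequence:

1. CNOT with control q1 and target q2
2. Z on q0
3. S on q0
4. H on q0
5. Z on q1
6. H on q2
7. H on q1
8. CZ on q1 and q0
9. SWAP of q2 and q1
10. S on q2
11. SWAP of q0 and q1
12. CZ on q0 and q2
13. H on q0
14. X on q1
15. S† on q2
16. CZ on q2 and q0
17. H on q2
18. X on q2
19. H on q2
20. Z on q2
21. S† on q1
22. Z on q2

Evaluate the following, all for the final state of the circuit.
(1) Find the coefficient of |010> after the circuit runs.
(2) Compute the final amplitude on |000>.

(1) The final state's coefficient on |010> equals -I/2.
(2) The amplitude on |000> is 1/2.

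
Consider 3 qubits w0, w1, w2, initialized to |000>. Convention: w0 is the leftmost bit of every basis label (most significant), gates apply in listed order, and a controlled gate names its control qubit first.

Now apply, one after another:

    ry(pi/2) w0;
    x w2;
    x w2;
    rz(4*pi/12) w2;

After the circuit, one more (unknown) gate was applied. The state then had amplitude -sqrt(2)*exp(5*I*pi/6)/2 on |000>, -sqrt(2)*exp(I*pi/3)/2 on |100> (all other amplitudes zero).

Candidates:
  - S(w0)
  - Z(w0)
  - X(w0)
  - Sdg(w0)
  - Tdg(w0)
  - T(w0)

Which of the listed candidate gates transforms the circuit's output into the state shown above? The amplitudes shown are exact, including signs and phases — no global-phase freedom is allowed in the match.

The applied gate was Sdg(w0). Key observation: the block from step 2 through step 3 cancels to the identity and can be dropped.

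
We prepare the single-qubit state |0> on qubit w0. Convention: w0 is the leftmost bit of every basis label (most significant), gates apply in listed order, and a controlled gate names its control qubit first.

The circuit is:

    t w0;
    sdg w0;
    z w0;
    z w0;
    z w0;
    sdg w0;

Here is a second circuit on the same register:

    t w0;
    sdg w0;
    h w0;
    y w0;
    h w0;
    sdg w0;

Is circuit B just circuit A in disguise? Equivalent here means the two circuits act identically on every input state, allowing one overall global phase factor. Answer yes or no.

No: there is an input state on which the two circuits produce genuinely different outputs (not merely differing by a phase).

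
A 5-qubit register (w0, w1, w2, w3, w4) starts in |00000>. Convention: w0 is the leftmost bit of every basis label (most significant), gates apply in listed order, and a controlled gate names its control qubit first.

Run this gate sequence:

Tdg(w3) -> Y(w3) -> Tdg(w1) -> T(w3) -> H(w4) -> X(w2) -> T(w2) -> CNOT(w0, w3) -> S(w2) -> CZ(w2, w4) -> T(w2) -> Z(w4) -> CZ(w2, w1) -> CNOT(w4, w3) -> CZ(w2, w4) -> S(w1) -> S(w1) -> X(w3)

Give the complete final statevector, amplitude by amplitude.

The final amplitudes are -sqrt(2)*exp(3*I*pi/4)/2 on |00100>, sqrt(2)*exp(3*I*pi/4)/2 on |00111>, and 0 on every other basis state.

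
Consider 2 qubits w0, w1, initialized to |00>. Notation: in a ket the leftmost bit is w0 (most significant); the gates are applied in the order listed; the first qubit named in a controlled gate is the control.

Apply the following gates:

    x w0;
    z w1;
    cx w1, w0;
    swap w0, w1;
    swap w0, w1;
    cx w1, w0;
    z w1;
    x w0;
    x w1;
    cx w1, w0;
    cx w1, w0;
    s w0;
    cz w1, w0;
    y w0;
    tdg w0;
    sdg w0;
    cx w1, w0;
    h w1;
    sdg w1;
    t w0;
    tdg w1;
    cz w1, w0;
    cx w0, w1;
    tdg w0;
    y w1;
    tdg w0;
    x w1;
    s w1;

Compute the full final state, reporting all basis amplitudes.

The resulting statevector has amplitude sqrt(2)*exp(I*pi/4)/2 on |00>, sqrt(2)/2 on |01>, 0 on |10>, 0 on |11>. Key observation: the block from step 1 through step 8 cancels to the identity and can be dropped.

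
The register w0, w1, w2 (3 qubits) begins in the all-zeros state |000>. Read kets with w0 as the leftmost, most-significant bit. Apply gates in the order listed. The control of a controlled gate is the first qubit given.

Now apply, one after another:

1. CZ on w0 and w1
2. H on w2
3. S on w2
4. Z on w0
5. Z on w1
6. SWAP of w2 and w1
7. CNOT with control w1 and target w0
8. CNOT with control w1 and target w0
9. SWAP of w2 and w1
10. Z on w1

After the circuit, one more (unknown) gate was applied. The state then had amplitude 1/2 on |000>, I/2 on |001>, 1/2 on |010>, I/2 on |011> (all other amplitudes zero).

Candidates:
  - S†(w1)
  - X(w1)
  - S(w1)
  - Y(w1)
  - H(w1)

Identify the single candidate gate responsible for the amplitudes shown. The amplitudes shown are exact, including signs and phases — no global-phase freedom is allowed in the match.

The unique candidate consistent with the amplitudes is H(w1). Key observation: gates 5-10 undo each other exactly, leaving only the rest of the circuit to track.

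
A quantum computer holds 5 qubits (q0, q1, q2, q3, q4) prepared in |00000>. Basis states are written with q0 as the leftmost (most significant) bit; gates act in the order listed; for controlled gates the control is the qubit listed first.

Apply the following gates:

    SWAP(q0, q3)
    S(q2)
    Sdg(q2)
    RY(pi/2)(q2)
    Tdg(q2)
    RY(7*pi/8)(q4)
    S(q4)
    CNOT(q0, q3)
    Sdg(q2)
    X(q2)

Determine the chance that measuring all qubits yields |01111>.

Outcome |01111> occurs with probability 0. Key observation: gates 2-3 undo each other exactly, leaving only the rest of the circuit to track.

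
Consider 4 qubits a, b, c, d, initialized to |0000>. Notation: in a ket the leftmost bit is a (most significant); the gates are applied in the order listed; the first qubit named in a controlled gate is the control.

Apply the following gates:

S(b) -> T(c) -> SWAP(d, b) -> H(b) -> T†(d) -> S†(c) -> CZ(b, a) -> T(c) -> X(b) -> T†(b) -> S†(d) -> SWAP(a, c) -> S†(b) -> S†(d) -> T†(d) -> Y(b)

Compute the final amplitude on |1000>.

|1000> carries amplitude 0 in the final state.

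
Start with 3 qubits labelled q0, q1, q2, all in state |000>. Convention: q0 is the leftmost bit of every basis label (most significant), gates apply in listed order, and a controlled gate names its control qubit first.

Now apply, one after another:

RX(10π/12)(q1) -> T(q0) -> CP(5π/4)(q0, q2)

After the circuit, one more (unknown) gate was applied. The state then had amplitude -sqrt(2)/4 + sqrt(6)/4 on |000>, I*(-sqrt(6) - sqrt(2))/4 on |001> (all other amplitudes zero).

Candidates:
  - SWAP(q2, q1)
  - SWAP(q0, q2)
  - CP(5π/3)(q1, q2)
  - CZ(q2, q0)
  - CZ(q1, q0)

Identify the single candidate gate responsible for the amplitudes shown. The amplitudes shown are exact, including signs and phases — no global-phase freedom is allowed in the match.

The applied gate was SWAP(q2, q1).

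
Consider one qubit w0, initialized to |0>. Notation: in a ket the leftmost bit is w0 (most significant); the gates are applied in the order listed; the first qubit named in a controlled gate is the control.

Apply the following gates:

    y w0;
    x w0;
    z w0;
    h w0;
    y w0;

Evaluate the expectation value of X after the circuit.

The observable X averages to -1.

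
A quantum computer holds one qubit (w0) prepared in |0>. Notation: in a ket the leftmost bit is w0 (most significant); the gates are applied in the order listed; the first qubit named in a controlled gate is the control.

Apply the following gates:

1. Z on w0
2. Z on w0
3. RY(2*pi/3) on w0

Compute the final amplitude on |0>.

The amplitude on |0> is 1/2.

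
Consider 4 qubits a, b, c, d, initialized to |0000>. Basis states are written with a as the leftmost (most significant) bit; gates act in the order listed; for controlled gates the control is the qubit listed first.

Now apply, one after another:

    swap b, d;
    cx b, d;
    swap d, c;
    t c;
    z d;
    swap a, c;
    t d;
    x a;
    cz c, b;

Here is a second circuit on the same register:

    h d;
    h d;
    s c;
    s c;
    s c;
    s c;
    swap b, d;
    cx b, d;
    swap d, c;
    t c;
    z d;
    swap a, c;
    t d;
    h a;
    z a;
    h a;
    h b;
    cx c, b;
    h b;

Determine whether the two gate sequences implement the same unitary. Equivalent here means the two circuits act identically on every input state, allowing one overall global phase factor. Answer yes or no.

Yes, they are equivalent — the unitaries differ by at most a global phase.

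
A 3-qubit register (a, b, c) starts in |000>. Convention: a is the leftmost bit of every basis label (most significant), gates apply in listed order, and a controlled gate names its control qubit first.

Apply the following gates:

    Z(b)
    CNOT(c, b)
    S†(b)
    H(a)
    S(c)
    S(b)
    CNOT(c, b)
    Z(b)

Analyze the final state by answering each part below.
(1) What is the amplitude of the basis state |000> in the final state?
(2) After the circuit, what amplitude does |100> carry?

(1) The amplitude on |000> is sqrt(2)/2.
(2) |100> carries amplitude sqrt(2)/2 in the final state.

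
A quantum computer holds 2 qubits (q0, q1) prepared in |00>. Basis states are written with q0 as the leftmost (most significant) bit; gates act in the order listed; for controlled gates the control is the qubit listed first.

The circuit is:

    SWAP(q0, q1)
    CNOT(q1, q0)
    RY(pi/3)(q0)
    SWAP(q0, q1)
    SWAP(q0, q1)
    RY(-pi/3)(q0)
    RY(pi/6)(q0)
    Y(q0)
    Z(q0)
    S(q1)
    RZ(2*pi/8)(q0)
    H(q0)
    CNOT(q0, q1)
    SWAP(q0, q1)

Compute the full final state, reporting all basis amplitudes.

The final amplitudes are (-I + sqrt(3)*I + (1 + sqrt(3))*exp(3*I*pi/4))*exp(7*I*pi/8)/4 on |00>, 0 on |01>, 0 on |10>, (-(1 + sqrt(3))*exp(3*I*pi/4) - I + sqrt(3)*I)*exp(7*I*pi/8)/4 on |11>. Key observation: the block from step 3 through step 6 cancels to the identity and can be dropped.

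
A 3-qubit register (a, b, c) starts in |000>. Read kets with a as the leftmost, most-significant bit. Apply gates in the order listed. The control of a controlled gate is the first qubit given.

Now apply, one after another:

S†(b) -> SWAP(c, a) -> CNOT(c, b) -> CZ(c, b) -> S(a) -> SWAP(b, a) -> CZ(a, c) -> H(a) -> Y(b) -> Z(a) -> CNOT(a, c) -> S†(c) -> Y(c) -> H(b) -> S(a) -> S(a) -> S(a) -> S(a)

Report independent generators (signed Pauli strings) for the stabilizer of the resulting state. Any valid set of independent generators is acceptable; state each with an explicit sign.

The final state is stabilized by the group generated by +XIY, -IXI, -ZIZ; other independent generating sets are equally valid.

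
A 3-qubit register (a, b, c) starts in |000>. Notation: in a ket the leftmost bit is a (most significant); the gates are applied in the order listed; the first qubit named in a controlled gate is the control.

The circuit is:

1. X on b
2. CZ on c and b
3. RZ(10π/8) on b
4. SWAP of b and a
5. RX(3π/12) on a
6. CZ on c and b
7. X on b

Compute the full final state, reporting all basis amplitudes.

The resulting statevector has amplitude sqrt(2 - sqrt(2))*exp(I*pi/8)/2 on |010>, sqrt(sqrt(2) + 2)*exp(5*I*pi/8)/2 on |110>, and 0 on every other basis state.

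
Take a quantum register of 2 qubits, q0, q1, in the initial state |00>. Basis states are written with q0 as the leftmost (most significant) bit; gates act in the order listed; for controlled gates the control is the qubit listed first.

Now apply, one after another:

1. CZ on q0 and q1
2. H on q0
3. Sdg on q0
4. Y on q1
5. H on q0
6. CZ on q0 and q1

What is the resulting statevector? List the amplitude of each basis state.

After the circuit, the state carries amplitude 0 on |00>, 1/2 + I/2 on |01>, 0 on |10>, 1/2 - I/2 on |11>.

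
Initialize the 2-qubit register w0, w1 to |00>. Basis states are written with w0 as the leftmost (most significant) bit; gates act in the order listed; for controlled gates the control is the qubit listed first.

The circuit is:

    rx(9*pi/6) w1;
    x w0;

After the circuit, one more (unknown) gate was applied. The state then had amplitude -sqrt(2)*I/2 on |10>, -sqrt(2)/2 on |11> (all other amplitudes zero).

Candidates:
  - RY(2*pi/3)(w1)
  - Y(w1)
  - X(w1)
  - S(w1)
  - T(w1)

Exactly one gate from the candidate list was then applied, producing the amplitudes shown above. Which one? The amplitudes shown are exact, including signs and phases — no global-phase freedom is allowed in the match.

It was X(w1) that produced the state shown.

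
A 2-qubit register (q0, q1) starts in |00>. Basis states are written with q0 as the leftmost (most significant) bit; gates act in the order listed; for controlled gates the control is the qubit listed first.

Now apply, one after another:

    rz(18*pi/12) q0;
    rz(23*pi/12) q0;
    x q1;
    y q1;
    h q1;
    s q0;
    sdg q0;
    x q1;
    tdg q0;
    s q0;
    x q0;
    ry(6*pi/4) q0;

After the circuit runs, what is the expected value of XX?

In the final state, XX has expectation 1. Key observation: gates 6-7 undo each other exactly, leaving only the rest of the circuit to track.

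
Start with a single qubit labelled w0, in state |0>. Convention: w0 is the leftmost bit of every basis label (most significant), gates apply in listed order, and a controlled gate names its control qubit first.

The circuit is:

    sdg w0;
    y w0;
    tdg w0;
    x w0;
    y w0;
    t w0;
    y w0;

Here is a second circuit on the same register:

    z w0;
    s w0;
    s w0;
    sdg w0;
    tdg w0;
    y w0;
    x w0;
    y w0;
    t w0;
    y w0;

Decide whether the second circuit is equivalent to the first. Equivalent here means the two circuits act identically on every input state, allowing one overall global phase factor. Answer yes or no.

No, they are not equivalent — no single phase factor reconciles the two unitaries.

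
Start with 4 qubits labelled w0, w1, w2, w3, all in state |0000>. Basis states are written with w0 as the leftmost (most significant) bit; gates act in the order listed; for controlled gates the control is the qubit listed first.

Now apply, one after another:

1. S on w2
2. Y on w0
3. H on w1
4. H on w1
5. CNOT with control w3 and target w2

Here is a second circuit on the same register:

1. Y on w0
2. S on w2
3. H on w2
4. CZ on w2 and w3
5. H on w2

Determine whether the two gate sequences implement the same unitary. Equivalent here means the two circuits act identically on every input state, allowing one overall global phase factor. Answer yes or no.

Yes: on every input state the two circuits agree up to one overall phase factor.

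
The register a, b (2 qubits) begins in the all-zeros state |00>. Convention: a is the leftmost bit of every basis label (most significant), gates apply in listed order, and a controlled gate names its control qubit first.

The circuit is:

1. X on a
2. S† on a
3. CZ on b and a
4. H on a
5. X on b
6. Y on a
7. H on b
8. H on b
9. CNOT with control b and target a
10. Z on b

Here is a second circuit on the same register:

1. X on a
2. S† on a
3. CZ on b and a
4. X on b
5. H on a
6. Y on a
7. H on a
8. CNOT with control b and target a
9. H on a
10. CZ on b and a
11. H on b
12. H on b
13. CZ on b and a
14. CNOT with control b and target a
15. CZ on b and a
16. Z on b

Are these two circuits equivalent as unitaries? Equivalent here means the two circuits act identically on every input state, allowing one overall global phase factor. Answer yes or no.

No — the two circuits implement different unitaries, even allowing a global phase.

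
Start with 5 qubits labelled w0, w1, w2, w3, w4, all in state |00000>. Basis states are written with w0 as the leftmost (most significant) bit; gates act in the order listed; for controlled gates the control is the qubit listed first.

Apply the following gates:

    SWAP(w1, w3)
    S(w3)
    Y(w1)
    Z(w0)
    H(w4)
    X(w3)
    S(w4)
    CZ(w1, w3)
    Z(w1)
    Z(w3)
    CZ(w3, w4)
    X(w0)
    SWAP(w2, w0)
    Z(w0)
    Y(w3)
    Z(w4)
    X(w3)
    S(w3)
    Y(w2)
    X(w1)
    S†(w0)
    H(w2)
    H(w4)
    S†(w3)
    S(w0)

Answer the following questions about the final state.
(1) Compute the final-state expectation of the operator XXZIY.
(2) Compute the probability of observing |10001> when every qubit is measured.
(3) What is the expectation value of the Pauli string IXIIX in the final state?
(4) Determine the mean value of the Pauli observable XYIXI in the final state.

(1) In the final state, XXZIY has expectation 0.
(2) The probability of measuring |10001> is 0.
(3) The expectation value of IXIIX is 0.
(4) The expectation value of XYIXI is 0.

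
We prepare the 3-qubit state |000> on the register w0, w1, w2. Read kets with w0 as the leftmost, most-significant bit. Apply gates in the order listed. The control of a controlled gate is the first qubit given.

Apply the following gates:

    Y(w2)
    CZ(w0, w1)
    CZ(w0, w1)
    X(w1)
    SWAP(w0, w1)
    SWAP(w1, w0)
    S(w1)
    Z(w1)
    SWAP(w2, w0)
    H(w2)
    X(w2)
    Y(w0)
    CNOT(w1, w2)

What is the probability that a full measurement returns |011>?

A full measurement returns |011> with probability 1/2.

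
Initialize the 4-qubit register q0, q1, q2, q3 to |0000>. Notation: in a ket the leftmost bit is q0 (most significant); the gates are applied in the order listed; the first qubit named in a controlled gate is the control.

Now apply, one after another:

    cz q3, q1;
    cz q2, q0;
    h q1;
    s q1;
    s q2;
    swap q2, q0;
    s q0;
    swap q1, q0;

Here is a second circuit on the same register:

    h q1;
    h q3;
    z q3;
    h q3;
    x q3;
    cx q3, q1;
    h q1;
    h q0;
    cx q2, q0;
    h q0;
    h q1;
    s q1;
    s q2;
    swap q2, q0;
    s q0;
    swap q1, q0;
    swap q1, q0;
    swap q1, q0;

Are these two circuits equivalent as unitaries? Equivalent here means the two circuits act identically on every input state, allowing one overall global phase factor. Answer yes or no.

Yes — the two circuits implement the same unitary up to a global phase.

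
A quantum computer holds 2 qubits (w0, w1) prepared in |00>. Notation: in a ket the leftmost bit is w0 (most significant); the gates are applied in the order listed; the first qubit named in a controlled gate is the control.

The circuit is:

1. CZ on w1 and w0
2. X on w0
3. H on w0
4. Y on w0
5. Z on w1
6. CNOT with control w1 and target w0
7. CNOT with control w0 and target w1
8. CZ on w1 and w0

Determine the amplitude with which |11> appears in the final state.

|11> carries amplitude -sqrt(2)*I/2 in the final state.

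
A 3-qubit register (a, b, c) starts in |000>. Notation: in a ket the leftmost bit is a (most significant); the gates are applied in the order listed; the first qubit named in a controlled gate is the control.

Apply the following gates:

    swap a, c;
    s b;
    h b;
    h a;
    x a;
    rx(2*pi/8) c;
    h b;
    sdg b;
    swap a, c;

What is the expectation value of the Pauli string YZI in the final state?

The observable YZI averages to -sqrt(2)/2.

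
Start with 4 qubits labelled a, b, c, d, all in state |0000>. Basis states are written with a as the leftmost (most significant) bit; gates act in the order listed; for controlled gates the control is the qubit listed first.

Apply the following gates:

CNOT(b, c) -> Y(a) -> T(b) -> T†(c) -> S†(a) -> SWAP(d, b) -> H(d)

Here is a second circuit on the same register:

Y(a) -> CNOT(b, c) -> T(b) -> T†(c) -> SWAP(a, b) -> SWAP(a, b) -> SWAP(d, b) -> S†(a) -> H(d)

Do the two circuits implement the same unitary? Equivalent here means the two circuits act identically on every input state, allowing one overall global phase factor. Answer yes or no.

Yes — the two circuits implement the same unitary up to a global phase.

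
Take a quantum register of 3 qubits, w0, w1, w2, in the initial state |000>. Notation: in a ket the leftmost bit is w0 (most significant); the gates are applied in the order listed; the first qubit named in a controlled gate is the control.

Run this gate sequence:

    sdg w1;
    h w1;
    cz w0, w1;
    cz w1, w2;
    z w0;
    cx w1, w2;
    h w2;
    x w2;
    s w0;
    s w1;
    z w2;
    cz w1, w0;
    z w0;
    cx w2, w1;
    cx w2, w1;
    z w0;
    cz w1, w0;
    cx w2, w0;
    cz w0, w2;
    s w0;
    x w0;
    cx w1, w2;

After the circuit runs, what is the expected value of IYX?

The observable IYX averages to 0. Key observation: the block from step 12 through step 17 cancels to the identity and can be dropped.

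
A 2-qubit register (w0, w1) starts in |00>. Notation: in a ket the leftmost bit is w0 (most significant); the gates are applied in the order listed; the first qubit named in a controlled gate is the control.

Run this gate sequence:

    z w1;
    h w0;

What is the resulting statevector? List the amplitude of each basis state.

After the circuit, the state carries amplitude sqrt(2)/2 on |00>, 0 on |01>, sqrt(2)/2 on |10>, 0 on |11>.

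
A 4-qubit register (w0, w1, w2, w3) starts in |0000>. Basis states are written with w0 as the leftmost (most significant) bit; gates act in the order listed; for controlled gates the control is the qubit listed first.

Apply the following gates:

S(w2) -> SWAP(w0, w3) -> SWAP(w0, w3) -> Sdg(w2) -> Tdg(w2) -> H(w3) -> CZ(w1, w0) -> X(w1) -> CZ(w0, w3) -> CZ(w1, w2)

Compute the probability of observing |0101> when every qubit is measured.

Outcome |0101> occurs with probability 1/2. Key observation: gates 1-4 undo each other exactly, leaving only the rest of the circuit to track.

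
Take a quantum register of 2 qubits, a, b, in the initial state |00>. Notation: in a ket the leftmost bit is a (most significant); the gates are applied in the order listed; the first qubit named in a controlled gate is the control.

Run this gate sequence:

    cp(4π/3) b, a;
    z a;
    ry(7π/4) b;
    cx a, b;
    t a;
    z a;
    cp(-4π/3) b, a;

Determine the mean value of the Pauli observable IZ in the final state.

The observable IZ averages to sqrt(2)/2.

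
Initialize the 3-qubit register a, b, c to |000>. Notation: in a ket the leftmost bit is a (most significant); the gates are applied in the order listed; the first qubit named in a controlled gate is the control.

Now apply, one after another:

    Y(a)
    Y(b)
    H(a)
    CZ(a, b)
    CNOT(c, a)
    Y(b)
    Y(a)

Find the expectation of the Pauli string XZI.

The observable XZI averages to -1.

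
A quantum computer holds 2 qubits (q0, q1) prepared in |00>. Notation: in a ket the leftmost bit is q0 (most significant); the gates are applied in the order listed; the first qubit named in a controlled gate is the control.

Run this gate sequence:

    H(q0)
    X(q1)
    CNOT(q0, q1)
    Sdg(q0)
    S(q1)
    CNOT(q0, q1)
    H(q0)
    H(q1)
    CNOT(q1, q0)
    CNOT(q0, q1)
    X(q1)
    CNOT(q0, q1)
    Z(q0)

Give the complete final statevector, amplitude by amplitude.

The final amplitudes are -sqrt(2)*I/2 on |00>, 0 on |01>, 0 on |10>, -sqrt(2)*I/2 on |11>.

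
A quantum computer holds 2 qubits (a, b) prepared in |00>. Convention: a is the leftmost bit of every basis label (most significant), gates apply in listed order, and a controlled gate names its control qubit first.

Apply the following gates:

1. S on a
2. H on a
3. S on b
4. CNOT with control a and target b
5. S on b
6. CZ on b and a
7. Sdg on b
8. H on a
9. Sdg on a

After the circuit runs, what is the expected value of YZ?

The observable YZ averages to -1.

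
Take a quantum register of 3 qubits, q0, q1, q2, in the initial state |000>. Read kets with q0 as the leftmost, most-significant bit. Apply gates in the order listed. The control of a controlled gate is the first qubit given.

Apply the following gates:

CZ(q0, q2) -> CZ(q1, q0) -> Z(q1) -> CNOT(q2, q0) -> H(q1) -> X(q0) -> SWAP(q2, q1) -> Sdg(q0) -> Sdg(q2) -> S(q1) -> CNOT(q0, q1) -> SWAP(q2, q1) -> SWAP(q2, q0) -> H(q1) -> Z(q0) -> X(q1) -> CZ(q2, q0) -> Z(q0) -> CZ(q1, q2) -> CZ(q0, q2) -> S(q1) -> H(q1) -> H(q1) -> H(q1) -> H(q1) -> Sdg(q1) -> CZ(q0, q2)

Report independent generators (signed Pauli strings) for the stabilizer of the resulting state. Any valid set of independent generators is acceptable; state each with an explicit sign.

The stabilizer group can be generated by +IYI, -ZII, -IIZ, among other valid generating sets. Key observation: steps 20-27 multiply out to the identity, so the circuit reduces to the remaining gates.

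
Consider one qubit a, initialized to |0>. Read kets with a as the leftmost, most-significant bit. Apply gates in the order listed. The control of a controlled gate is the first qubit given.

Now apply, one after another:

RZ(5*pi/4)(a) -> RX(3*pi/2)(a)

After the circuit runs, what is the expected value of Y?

The observable Y averages to 1.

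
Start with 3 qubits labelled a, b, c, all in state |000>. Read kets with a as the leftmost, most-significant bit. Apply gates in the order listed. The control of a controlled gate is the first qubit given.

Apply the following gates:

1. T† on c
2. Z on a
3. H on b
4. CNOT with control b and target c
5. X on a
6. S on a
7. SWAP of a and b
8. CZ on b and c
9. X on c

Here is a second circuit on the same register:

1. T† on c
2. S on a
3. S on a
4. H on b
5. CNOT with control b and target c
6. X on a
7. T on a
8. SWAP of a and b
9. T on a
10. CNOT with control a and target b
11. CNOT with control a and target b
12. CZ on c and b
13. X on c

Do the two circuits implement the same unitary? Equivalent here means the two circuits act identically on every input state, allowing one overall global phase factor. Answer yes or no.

No, they are not equivalent — no single phase factor reconciles the two unitaries.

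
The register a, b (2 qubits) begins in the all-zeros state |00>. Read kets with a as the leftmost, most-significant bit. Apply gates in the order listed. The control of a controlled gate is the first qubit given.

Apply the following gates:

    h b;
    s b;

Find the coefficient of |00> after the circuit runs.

|00> carries amplitude sqrt(2)/2 in the final state.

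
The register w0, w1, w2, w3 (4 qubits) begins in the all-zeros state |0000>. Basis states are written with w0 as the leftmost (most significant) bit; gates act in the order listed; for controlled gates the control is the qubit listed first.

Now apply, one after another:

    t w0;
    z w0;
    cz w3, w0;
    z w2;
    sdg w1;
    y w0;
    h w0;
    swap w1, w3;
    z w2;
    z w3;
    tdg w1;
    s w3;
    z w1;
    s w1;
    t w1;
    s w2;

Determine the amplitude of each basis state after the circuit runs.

The resulting statevector has amplitude sqrt(2)*I/2 on |0000>, -sqrt(2)*I/2 on |1000>, and 0 on every other basis state.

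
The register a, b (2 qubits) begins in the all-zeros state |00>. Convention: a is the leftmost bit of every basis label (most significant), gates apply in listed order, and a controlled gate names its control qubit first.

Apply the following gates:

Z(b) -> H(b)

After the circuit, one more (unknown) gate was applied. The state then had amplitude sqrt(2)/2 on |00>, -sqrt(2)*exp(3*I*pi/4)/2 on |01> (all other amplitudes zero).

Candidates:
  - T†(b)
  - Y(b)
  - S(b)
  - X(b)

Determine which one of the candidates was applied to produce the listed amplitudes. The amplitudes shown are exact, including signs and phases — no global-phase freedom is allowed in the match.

The applied gate was T†(b).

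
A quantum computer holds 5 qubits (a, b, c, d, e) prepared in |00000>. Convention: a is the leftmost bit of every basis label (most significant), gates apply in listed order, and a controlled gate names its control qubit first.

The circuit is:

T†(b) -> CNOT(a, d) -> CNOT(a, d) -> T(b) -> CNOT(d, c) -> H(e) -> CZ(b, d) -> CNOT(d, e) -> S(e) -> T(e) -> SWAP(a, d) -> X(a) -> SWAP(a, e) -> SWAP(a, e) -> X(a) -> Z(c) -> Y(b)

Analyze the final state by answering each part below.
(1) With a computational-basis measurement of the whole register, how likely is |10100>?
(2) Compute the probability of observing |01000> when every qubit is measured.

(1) A full measurement returns |10100> with probability 0. Key observation: gates 1-4 undo each other exactly, leaving only the rest of the circuit to track.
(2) Outcome |01000> occurs with probability 1/2.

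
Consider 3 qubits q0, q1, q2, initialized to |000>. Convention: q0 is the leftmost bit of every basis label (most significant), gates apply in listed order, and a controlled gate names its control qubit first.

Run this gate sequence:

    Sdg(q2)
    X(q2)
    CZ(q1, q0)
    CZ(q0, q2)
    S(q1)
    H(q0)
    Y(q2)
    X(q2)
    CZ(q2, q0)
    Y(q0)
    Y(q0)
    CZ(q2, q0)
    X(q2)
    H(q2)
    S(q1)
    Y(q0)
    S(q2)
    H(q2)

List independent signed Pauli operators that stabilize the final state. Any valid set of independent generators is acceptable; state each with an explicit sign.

The stabilizer group can be generated by -XII, -IIY, +IZI, among other valid generating sets. Key observation: the block from step 8 through step 13 cancels to the identity and can be dropped.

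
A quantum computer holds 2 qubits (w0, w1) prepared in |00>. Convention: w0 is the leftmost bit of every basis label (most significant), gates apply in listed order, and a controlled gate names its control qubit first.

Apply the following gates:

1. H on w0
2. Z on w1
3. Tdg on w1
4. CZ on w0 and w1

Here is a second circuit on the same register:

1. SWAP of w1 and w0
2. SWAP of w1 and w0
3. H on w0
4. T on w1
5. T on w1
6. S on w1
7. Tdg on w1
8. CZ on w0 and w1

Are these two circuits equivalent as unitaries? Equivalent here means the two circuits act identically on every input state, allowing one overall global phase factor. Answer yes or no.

Yes, they are equivalent — the unitaries differ by at most a global phase.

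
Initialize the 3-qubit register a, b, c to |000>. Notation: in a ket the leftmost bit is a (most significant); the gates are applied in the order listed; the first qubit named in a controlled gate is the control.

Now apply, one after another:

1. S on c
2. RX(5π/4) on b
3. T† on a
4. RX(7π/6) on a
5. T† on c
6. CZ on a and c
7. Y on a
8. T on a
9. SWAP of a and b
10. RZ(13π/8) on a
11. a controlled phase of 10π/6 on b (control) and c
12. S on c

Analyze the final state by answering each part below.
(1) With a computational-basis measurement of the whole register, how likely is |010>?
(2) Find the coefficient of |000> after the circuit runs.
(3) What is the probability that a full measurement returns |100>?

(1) The probability of measuring |010> is -sqrt(3)/8 - sqrt(2)/8 + sqrt(6)/16 + 1/4.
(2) The final state's coefficient on |000> equals sqrt(2 - sqrt(2))*(-sqrt(6) - sqrt(2))*exp(3*I*pi/16)/8.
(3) Outcome |100> occurs with probability sqrt(6)/16 + sqrt(2)/8 + sqrt(3)/8 + 1/4.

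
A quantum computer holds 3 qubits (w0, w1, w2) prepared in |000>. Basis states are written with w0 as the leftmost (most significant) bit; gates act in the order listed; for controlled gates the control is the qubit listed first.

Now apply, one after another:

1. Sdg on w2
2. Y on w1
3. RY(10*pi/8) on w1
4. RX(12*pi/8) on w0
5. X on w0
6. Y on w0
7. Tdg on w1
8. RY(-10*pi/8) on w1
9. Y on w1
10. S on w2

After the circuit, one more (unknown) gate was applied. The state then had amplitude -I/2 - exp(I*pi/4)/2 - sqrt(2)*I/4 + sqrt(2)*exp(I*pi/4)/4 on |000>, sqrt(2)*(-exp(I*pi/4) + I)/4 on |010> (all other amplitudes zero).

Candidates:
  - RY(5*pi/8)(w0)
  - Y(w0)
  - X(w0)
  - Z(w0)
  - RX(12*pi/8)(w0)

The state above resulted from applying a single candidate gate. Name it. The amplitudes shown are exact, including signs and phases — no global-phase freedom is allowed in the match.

The applied gate was RX(12*pi/8)(w0).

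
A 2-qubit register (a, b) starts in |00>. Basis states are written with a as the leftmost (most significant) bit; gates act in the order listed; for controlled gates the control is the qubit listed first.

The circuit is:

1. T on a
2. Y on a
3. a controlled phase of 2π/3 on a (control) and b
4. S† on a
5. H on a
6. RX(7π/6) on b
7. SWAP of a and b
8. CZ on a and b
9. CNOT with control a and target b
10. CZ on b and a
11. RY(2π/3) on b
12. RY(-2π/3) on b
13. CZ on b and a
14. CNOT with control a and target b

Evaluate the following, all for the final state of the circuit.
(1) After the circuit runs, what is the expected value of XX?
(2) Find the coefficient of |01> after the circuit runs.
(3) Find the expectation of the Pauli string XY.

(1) The expectation value of XX is 0. Key observation: the block from step 9 through step 14 cancels to the identity and can be dropped.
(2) The final state's coefficient on |01> equals -1/4 + sqrt(3)/4.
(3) The expectation value of XY is 1/2.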